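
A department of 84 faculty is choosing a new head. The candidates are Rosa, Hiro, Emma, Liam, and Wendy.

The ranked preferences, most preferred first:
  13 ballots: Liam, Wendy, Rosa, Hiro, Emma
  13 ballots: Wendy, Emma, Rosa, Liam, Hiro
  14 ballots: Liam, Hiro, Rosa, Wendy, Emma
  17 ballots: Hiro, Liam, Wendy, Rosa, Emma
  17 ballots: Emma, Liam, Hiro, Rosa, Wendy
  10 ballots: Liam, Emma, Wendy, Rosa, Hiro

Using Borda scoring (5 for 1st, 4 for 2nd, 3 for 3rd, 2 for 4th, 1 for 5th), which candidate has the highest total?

Rosa: 13×3 + 13×3 + 14×3 + 17×2 + 17×2 + 10×2 = 208
Hiro: 13×2 + 13×1 + 14×4 + 17×5 + 17×3 + 10×1 = 241
Emma: 13×1 + 13×4 + 14×1 + 17×1 + 17×5 + 10×4 = 221
Liam: 13×5 + 13×2 + 14×5 + 17×4 + 17×4 + 10×5 = 347
Wendy: 13×4 + 13×5 + 14×2 + 17×3 + 17×1 + 10×3 = 243

Liam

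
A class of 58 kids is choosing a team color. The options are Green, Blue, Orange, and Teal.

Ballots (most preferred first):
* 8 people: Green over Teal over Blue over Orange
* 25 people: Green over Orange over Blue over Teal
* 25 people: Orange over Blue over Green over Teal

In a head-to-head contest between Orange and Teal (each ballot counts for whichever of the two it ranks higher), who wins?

Orange

Orange is ranked above Teal on 50 ballots; Teal above Orange on 8.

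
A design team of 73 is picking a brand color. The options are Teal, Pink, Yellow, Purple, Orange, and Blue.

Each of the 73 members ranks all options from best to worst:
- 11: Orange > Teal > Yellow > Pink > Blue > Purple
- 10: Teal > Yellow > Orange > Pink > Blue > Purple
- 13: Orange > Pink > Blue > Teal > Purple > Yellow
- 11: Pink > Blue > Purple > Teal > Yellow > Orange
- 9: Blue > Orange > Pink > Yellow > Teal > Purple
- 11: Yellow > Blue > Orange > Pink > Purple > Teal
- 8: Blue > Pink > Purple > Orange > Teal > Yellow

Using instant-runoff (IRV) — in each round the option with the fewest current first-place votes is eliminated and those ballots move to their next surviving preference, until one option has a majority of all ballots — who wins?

Blue

Round 1: Teal 10, Pink 11, Yellow 11, Purple 0, Orange 24, Blue 17. Purple eliminated.
Round 2: Teal 10, Pink 11, Yellow 11, Orange 24, Blue 17. Teal eliminated.
Round 3: Pink 11, Yellow 21, Orange 24, Blue 17. Pink eliminated.
Round 4: Yellow 21, Orange 24, Blue 28. Yellow eliminated.
Round 5: Orange 34, Blue 39. Blue has a majority (≥37).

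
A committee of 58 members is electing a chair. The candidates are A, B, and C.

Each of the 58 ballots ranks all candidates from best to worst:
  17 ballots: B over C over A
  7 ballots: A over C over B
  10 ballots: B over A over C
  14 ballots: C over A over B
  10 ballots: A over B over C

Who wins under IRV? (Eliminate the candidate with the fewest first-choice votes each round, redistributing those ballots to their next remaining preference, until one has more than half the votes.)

Round 1: A 17, B 27, C 14. C eliminated.
Round 2: A 31, B 27. A has a majority (≥30).

A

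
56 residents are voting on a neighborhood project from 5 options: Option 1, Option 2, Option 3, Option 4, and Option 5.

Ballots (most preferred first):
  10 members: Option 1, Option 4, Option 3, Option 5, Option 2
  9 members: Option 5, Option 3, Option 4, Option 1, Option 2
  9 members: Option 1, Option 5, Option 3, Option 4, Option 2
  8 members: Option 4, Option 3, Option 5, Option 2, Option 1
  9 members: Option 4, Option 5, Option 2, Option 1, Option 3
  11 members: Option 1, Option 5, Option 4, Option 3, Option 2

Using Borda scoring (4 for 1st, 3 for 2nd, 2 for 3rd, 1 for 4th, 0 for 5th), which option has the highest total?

Option 1: 10×4 + 9×1 + 9×4 + 8×0 + 9×1 + 11×4 = 138
Option 2: 10×0 + 9×0 + 9×0 + 8×1 + 9×2 + 11×0 = 26
Option 3: 10×2 + 9×3 + 9×2 + 8×3 + 9×0 + 11×1 = 100
Option 4: 10×3 + 9×2 + 9×1 + 8×4 + 9×4 + 11×2 = 147
Option 5: 10×1 + 9×4 + 9×3 + 8×2 + 9×3 + 11×3 = 149

Option 5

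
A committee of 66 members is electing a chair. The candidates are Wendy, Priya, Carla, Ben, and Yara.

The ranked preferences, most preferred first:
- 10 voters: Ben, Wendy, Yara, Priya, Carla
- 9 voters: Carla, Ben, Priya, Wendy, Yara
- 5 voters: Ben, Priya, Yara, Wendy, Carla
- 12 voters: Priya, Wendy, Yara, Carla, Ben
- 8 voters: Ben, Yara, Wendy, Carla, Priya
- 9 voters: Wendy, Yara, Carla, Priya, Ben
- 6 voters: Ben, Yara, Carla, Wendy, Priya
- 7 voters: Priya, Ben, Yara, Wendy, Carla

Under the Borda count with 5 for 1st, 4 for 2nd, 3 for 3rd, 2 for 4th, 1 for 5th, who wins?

Ben

Wendy: 10×4 + 9×2 + 5×2 + 12×4 + 8×3 + 9×5 + 6×2 + 7×2 = 211
Priya: 10×2 + 9×3 + 5×4 + 12×5 + 8×1 + 9×2 + 6×1 + 7×5 = 194
Carla: 10×1 + 9×5 + 5×1 + 12×2 + 8×2 + 9×3 + 6×3 + 7×1 = 152
Ben: 10×5 + 9×4 + 5×5 + 12×1 + 8×5 + 9×1 + 6×5 + 7×4 = 230
Yara: 10×3 + 9×1 + 5×3 + 12×3 + 8×4 + 9×4 + 6×4 + 7×3 = 203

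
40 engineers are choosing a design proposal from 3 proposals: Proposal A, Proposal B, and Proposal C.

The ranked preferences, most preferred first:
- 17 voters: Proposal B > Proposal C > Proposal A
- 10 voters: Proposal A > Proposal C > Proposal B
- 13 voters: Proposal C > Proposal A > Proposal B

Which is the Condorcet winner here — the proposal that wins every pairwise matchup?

Proposal C vs Proposal A: 30–10
Proposal C vs Proposal B: 23–17
Proposal C beats every other proposal.

Proposal C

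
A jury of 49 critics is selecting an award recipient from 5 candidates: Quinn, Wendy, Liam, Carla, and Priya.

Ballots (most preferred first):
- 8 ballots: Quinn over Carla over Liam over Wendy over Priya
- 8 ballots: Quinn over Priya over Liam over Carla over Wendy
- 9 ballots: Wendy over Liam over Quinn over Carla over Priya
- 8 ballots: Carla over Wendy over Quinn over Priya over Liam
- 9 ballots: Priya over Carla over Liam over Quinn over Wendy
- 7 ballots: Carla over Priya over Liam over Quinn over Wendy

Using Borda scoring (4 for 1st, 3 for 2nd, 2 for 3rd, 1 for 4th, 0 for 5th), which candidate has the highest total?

Carla

Quinn: 8×4 + 8×4 + 9×2 + 8×2 + 9×1 + 7×1 = 114
Wendy: 8×1 + 8×0 + 9×4 + 8×3 + 9×0 + 7×0 = 68
Liam: 8×2 + 8×2 + 9×3 + 8×0 + 9×2 + 7×2 = 91
Carla: 8×3 + 8×1 + 9×1 + 8×4 + 9×3 + 7×4 = 128
Priya: 8×0 + 8×3 + 9×0 + 8×1 + 9×4 + 7×3 = 89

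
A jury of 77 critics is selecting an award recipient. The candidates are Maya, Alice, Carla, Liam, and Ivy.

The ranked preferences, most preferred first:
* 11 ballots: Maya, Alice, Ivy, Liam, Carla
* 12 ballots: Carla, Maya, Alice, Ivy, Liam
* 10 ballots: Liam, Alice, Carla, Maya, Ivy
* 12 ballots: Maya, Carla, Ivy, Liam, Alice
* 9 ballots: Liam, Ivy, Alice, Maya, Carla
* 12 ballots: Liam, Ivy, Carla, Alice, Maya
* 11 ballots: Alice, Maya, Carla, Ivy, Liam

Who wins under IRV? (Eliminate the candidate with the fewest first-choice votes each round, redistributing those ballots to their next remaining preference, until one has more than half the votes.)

Maya

Round 1: Maya 23, Alice 11, Carla 12, Liam 31, Ivy 0. Ivy eliminated.
Round 2: Maya 23, Alice 11, Carla 12, Liam 31. Alice eliminated.
Round 3: Maya 34, Carla 12, Liam 31. Carla eliminated.
Round 4: Maya 46, Liam 31. Maya has a majority (≥39).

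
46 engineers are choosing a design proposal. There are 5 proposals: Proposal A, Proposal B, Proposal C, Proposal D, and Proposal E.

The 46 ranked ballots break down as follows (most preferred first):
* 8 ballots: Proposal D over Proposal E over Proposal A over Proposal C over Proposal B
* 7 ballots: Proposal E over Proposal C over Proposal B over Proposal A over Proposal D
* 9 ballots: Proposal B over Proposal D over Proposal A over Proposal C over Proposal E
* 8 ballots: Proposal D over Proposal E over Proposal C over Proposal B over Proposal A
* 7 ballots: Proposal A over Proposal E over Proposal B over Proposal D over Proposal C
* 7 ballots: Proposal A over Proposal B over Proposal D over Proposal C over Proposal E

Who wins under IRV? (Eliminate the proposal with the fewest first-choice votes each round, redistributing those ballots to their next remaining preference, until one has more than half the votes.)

Round 1: Proposal A 14, Proposal B 9, Proposal C 0, Proposal D 16, Proposal E 7. Proposal C eliminated.
Round 2: Proposal A 14, Proposal B 9, Proposal D 16, Proposal E 7. Proposal E eliminated.
Round 3: Proposal A 14, Proposal B 16, Proposal D 16. Proposal A eliminated.
Round 4: Proposal B 30, Proposal D 16. Proposal B has a majority (≥24).

Proposal B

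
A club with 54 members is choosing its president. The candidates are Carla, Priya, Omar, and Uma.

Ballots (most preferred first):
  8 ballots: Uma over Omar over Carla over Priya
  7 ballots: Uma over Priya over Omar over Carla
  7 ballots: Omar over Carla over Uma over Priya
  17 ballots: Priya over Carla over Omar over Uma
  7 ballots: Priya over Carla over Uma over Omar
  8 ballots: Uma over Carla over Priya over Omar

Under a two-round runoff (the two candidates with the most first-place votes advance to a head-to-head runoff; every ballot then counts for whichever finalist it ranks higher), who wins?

Round 1 first-place votes: Carla 0, Priya 24, Omar 7, Uma 23. Priya and Uma advance.
Runoff: Priya is ranked above Uma on 24 ballots, Uma above Priya on 30.

Uma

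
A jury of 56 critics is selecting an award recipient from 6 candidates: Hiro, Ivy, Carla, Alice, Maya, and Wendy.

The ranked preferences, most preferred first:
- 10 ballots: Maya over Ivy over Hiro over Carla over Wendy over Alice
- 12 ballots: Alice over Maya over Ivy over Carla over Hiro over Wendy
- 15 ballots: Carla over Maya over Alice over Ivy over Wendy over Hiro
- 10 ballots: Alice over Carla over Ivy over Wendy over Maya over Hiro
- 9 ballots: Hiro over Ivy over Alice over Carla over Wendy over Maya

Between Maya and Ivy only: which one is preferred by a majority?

Maya

Maya is ranked above Ivy on 37 ballots; Ivy above Maya on 19.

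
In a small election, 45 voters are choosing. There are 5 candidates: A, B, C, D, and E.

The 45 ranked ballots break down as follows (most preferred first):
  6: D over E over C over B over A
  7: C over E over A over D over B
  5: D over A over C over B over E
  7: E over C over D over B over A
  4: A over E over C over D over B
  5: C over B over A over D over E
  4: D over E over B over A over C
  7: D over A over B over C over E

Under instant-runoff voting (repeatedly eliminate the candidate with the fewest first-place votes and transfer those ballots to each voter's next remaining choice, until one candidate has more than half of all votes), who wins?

Round 1: A 4, B 0, C 12, D 22, E 7. B eliminated.
Round 2: A 4, C 12, D 22, E 7. A eliminated.
Round 3: C 12, D 22, E 11. E eliminated.
Round 4: C 23, D 22. C has a majority (≥23).

C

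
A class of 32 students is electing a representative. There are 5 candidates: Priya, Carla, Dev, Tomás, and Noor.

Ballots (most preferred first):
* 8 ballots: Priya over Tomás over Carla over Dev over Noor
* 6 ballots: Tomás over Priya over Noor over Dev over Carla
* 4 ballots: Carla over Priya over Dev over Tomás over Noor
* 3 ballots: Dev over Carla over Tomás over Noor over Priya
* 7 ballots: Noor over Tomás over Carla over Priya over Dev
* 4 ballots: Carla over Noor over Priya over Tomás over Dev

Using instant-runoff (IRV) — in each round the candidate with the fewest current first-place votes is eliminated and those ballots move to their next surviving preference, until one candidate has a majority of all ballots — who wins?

Carla

Round 1: Priya 8, Carla 8, Dev 3, Tomás 6, Noor 7. Dev eliminated.
Round 2: Priya 8, Carla 11, Tomás 6, Noor 7. Tomás eliminated.
Round 3: Priya 14, Carla 11, Noor 7. Noor eliminated.
Round 4: Priya 14, Carla 18. Carla has a majority (≥17).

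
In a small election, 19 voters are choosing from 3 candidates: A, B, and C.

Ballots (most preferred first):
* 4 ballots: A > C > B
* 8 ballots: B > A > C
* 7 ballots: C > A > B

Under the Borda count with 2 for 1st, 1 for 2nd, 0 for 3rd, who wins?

A

A: 4×2 + 8×1 + 7×1 = 23
B: 4×0 + 8×2 + 7×0 = 16
C: 4×1 + 8×0 + 7×2 = 18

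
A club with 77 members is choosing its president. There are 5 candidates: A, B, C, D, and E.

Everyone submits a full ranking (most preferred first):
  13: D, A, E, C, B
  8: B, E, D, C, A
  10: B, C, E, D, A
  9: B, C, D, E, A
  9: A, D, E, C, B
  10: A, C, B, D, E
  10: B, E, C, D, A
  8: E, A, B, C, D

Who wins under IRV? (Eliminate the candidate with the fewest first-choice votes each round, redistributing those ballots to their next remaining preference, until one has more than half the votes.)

A

Round 1: A 19, B 37, C 0, D 13, E 8. C eliminated.
Round 2: A 19, B 37, D 13, E 8. E eliminated.
Round 3: A 27, B 37, D 13. D eliminated.
Round 4: A 40, B 37. A has a majority (≥39).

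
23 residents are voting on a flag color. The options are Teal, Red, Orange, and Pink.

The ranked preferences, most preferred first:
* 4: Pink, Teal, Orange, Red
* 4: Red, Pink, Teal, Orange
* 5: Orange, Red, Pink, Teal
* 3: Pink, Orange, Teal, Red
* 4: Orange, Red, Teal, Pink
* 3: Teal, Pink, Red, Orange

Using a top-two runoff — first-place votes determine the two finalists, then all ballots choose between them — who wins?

Round 1 first-place votes: Teal 3, Red 4, Orange 9, Pink 7. Orange and Pink advance.
Runoff: Orange is ranked above Pink on 9 ballots, Pink above Orange on 14.

Pink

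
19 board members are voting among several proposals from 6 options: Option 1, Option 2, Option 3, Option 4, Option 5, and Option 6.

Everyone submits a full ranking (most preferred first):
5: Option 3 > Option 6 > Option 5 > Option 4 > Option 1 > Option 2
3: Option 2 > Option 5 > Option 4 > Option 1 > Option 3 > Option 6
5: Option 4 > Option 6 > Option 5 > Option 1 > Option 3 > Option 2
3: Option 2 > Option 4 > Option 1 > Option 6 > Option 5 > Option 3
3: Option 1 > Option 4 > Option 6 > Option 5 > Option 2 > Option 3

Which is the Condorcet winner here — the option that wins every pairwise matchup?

Option 4 vs Option 1: 16–3
Option 4 vs Option 2: 13–6
Option 4 vs Option 3: 14–5
Option 4 vs Option 5: 11–8
Option 4 vs Option 6: 14–5
Option 4 beats every other option.

Option 4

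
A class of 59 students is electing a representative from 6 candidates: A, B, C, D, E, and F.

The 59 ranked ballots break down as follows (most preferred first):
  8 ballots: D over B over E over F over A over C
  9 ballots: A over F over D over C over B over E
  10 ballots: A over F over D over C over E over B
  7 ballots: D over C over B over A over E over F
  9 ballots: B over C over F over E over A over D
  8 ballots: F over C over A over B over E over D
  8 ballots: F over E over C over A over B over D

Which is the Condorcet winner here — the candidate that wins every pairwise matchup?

F vs A: 33–26
F vs B: 35–24
F vs C: 43–16
F vs D: 44–15
F vs E: 44–15
F beats every other candidate.

F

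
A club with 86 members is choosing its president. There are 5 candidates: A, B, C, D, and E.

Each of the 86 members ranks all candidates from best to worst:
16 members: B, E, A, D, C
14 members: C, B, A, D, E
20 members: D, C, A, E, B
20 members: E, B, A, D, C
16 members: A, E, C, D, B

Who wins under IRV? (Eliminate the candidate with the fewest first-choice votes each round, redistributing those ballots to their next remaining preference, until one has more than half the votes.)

Round 1: A 16, B 16, C 14, D 20, E 20. C eliminated.
Round 2: A 16, B 30, D 20, E 20. A eliminated.
Round 3: B 30, D 20, E 36. D eliminated.
Round 4: B 30, E 56. E has a majority (≥44).

E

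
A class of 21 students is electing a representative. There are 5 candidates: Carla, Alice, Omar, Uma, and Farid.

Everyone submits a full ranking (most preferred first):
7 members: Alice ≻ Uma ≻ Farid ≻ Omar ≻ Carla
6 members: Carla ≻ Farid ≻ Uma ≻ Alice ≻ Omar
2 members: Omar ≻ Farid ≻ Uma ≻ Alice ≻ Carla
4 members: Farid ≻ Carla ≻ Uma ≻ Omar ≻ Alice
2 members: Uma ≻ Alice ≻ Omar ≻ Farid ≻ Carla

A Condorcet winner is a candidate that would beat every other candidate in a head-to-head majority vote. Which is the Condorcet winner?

Farid vs Carla: 15–6
Farid vs Alice: 12–9
Farid vs Omar: 17–4
Farid vs Uma: 12–9
Farid beats every other candidate.

Farid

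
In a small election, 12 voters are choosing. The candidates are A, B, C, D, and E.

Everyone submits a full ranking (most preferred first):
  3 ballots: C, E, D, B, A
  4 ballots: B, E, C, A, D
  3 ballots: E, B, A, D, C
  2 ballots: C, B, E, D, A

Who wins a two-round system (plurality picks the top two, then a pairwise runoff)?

B

Round 1 first-place votes: A 0, B 4, C 5, D 0, E 3. C and B advance.
Runoff: C is ranked above B on 5 ballots, B above C on 7.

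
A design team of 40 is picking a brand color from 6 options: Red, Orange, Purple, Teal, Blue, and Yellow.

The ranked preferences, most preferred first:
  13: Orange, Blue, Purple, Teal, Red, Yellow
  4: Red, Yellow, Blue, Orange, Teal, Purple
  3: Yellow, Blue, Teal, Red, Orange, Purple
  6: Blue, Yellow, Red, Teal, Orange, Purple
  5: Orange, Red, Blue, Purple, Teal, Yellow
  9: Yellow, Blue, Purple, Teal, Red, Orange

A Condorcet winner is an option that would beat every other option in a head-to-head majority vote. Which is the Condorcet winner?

Blue vs Red: 31–9
Blue vs Orange: 22–18
Blue vs Purple: 40–0
Blue vs Teal: 40–0
Blue vs Yellow: 24–16
Blue beats every other option.

Blue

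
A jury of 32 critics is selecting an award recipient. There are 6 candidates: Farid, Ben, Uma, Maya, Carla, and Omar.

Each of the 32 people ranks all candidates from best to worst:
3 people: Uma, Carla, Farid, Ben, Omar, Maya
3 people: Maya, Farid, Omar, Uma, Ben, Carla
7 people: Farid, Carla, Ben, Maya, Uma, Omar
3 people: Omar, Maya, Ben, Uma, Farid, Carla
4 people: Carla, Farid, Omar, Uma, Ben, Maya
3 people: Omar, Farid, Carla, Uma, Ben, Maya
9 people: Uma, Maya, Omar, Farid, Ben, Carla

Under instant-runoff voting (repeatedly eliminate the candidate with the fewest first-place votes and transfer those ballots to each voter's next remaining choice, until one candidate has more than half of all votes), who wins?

Round 1: Farid 7, Ben 0, Uma 12, Maya 3, Carla 4, Omar 6. Ben eliminated.
Round 2: Farid 7, Uma 12, Maya 3, Carla 4, Omar 6. Maya eliminated.
Round 3: Farid 10, Uma 12, Carla 4, Omar 6. Carla eliminated.
Round 4: Farid 14, Uma 12, Omar 6. Omar eliminated.
Round 5: Farid 17, Uma 15. Farid has a majority (≥17).

Farid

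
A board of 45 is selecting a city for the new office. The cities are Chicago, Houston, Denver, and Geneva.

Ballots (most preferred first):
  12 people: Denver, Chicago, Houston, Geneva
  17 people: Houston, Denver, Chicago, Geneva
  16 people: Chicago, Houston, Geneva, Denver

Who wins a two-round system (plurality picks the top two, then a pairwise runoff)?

Chicago

Round 1 first-place votes: Chicago 16, Houston 17, Denver 12, Geneva 0. Houston and Chicago advance.
Runoff: Houston is ranked above Chicago on 17 ballots, Chicago above Houston on 28.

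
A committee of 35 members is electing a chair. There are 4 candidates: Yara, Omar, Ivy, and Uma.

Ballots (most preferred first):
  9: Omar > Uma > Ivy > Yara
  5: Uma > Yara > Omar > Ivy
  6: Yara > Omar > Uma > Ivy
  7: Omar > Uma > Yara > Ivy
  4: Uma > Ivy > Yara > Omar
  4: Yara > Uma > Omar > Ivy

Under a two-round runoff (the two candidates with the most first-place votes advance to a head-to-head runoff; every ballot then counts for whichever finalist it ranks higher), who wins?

Yara

Round 1 first-place votes: Yara 10, Omar 16, Ivy 0, Uma 9. Omar and Yara advance.
Runoff: Omar is ranked above Yara on 16 ballots, Yara above Omar on 19.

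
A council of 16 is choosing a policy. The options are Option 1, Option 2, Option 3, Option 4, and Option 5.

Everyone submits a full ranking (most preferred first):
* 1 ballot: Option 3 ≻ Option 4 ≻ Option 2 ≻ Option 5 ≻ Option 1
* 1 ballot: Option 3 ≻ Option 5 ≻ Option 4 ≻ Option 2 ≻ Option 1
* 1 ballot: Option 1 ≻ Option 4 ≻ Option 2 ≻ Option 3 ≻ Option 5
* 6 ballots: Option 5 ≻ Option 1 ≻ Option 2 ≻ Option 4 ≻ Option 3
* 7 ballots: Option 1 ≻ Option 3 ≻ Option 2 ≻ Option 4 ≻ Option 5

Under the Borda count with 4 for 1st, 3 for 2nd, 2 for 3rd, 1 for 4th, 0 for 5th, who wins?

Option 1

Option 1: 1×0 + 1×0 + 1×4 + 6×3 + 7×4 = 50
Option 2: 1×2 + 1×1 + 1×2 + 6×2 + 7×2 = 31
Option 3: 1×4 + 1×4 + 1×1 + 6×0 + 7×3 = 30
Option 4: 1×3 + 1×2 + 1×3 + 6×1 + 7×1 = 21
Option 5: 1×1 + 1×3 + 1×0 + 6×4 + 7×0 = 28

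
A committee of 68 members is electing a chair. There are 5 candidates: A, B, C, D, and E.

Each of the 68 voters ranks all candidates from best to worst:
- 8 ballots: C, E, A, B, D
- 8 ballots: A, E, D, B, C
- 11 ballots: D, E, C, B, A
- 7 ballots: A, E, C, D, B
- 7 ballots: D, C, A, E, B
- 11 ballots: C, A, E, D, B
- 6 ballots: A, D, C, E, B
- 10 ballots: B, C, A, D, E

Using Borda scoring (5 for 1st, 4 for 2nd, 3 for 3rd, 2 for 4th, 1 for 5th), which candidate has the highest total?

A: 8×3 + 8×5 + 11×1 + 7×5 + 7×3 + 11×4 + 6×5 + 10×3 = 235
B: 8×2 + 8×2 + 11×2 + 7×1 + 7×1 + 11×1 + 6×1 + 10×5 = 135
C: 8×5 + 8×1 + 11×3 + 7×3 + 7×4 + 11×5 + 6×3 + 10×4 = 243
D: 8×1 + 8×3 + 11×5 + 7×2 + 7×5 + 11×2 + 6×4 + 10×2 = 202
E: 8×4 + 8×4 + 11×4 + 7×4 + 7×2 + 11×3 + 6×2 + 10×1 = 205

C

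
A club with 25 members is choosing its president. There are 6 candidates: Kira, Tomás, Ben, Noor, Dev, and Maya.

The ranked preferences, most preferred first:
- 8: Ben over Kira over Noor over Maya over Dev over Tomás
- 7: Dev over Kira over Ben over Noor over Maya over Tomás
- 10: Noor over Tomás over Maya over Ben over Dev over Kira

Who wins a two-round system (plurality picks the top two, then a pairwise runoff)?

Ben

Round 1 first-place votes: Kira 0, Tomás 0, Ben 8, Noor 10, Dev 7, Maya 0. Noor and Ben advance.
Runoff: Noor is ranked above Ben on 10 ballots, Ben above Noor on 15.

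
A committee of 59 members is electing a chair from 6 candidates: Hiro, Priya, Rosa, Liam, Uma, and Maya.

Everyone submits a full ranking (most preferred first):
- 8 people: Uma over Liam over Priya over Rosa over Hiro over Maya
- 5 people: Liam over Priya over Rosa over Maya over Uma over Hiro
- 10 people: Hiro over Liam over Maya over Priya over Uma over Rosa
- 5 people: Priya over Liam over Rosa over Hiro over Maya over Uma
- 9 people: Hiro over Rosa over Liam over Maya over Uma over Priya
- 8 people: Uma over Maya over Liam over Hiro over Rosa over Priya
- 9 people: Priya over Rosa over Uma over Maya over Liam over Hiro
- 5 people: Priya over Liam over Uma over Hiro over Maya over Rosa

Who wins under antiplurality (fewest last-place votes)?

Last-place votes: Hiro 14, Priya 17, Rosa 15, Liam 0, Uma 5, Maya 8.

Liam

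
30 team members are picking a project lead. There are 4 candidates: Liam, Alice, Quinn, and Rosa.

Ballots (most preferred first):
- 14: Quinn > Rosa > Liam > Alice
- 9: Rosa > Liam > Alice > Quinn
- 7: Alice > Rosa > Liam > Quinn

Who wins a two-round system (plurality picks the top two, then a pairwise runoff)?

Round 1 first-place votes: Liam 0, Alice 7, Quinn 14, Rosa 9. Quinn and Rosa advance.
Runoff: Quinn is ranked above Rosa on 14 ballots, Rosa above Quinn on 16.

Rosa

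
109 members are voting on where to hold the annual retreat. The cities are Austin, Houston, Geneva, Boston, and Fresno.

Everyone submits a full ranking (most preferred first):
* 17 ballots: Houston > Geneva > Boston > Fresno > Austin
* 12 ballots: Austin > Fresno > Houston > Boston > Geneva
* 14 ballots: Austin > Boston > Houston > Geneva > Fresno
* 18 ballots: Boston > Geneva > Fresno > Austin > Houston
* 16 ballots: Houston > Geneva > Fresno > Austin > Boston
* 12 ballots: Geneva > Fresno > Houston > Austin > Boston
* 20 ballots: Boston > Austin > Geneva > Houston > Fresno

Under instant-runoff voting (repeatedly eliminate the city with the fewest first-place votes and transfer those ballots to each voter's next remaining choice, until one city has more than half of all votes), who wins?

Houston

Round 1: Austin 26, Houston 33, Geneva 12, Boston 38, Fresno 0. Fresno eliminated.
Round 2: Austin 26, Houston 33, Geneva 12, Boston 38. Geneva eliminated.
Round 3: Austin 26, Houston 45, Boston 38. Austin eliminated.
Round 4: Houston 57, Boston 52. Houston has a majority (≥55).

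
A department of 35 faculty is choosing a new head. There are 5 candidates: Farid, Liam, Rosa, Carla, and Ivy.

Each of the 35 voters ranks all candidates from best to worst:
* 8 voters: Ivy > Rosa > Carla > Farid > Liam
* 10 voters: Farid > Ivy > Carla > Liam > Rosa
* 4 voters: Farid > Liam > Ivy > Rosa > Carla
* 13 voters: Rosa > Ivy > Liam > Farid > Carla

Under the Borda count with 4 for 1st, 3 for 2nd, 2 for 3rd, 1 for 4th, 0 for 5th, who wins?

Ivy

Farid: 8×1 + 10×4 + 4×4 + 13×1 = 77
Liam: 8×0 + 10×1 + 4×3 + 13×2 = 48
Rosa: 8×3 + 10×0 + 4×1 + 13×4 = 80
Carla: 8×2 + 10×2 + 4×0 + 13×0 = 36
Ivy: 8×4 + 10×3 + 4×2 + 13×3 = 109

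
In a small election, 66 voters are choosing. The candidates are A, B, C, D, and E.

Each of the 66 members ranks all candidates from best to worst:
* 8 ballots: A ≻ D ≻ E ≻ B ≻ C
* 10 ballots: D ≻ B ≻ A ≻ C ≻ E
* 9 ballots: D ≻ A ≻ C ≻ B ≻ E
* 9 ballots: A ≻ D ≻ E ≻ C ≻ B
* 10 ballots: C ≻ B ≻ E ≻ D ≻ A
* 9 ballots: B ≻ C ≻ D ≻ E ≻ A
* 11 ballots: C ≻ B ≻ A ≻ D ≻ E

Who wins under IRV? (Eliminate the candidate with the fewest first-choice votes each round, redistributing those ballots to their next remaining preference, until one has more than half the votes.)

Round 1: A 17, B 9, C 21, D 19, E 0. E eliminated.
Round 2: A 17, B 9, C 21, D 19. B eliminated.
Round 3: A 17, C 30, D 19. A eliminated.
Round 4: C 30, D 36. D has a majority (≥34).

D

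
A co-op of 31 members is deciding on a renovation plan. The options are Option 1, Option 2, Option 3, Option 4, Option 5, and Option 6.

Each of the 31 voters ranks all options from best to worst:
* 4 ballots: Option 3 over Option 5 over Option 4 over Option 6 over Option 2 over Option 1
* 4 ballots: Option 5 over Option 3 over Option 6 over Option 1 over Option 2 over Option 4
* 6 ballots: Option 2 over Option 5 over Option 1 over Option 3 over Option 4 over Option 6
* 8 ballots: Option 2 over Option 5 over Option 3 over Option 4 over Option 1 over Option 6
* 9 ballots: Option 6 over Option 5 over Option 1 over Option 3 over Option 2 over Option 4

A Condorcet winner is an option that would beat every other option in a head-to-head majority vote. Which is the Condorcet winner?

Option 5

Option 5 vs Option 1: 31–0
Option 5 vs Option 2: 17–14
Option 5 vs Option 3: 27–4
Option 5 vs Option 4: 31–0
Option 5 vs Option 6: 22–9
Option 5 beats every other option.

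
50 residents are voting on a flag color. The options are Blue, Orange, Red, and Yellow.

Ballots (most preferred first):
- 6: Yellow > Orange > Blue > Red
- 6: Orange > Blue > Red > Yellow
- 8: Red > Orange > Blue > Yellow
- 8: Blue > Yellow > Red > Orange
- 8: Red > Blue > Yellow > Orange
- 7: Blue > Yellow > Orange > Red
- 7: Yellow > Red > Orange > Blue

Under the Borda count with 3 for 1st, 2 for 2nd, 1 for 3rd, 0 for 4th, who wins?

Blue: 6×1 + 6×2 + 8×1 + 8×3 + 8×2 + 7×3 + 7×0 = 87
Orange: 6×2 + 6×3 + 8×2 + 8×0 + 8×0 + 7×1 + 7×1 = 60
Red: 6×0 + 6×1 + 8×3 + 8×1 + 8×3 + 7×0 + 7×2 = 76
Yellow: 6×3 + 6×0 + 8×0 + 8×2 + 8×1 + 7×2 + 7×3 = 77

Blue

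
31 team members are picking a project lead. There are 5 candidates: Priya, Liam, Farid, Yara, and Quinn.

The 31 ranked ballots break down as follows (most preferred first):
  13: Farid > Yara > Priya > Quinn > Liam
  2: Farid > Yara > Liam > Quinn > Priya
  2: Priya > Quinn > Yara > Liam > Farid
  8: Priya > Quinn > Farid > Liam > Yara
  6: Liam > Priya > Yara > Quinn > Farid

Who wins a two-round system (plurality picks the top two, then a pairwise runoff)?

Priya

Round 1 first-place votes: Priya 10, Liam 6, Farid 15, Yara 0, Quinn 0. Farid and Priya advance.
Runoff: Farid is ranked above Priya on 15 ballots, Priya above Farid on 16.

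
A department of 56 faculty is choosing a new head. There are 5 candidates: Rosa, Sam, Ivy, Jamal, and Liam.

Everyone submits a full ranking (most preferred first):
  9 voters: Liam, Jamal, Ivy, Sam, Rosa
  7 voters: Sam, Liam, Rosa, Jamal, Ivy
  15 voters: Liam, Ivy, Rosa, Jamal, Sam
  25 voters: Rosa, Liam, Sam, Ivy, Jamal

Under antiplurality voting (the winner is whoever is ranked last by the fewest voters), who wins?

Last-place votes: Rosa 9, Sam 15, Ivy 7, Jamal 25, Liam 0.

Liam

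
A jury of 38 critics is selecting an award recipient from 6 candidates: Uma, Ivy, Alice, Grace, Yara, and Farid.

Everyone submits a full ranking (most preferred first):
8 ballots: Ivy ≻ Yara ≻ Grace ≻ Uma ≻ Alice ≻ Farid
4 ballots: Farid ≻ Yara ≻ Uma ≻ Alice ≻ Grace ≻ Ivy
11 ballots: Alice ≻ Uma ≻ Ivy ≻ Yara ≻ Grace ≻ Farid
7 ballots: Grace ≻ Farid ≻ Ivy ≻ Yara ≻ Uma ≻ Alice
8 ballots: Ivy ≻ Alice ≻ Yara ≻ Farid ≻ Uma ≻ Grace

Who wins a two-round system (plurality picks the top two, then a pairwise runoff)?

Round 1 first-place votes: Uma 0, Ivy 16, Alice 11, Grace 7, Yara 0, Farid 4. Ivy and Alice advance.
Runoff: Ivy is ranked above Alice on 23 ballots, Alice above Ivy on 15.

Ivy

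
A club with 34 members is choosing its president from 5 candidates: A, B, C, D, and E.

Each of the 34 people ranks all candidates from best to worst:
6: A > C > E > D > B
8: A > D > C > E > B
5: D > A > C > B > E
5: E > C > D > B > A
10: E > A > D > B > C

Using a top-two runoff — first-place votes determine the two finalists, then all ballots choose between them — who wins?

A

Round 1 first-place votes: A 14, B 0, C 0, D 5, E 15. E and A advance.
Runoff: E is ranked above A on 15 ballots, A above E on 19.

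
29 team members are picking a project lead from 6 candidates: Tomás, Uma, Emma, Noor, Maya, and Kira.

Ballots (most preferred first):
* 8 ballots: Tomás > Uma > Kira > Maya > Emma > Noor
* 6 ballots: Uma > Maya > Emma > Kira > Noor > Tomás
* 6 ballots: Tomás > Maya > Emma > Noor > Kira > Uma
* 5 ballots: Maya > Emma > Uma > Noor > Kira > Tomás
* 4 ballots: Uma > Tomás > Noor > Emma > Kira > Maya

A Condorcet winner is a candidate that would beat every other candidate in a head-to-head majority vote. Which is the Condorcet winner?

Uma

Uma vs Tomás: 15–14
Uma vs Emma: 18–11
Uma vs Noor: 23–6
Uma vs Maya: 18–11
Uma vs Kira: 23–6
Uma beats every other candidate.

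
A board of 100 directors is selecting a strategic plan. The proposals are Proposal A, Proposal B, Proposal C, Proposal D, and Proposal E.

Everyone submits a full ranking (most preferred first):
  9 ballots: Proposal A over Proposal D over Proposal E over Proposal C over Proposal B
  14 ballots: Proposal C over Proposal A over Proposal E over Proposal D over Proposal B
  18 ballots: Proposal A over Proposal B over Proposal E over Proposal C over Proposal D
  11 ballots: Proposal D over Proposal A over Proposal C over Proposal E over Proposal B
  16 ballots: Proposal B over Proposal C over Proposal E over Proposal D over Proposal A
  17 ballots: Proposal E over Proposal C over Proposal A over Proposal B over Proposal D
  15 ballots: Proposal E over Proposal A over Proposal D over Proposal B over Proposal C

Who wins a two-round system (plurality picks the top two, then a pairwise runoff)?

Round 1 first-place votes: Proposal A 27, Proposal B 16, Proposal C 14, Proposal D 11, Proposal E 32. Proposal E and Proposal A advance.
Runoff: Proposal E is ranked above Proposal A on 48 ballots, Proposal A above Proposal E on 52.

Proposal A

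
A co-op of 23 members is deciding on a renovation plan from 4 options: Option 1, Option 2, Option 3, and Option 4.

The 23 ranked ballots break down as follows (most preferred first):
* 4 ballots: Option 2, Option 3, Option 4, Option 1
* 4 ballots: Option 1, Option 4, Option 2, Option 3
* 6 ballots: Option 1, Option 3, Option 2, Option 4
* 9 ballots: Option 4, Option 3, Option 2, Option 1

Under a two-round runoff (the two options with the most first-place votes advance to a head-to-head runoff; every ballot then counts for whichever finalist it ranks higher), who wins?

Option 4

Round 1 first-place votes: Option 1 10, Option 2 4, Option 3 0, Option 4 9. Option 1 and Option 4 advance.
Runoff: Option 1 is ranked above Option 4 on 10 ballots, Option 4 above Option 1 on 13.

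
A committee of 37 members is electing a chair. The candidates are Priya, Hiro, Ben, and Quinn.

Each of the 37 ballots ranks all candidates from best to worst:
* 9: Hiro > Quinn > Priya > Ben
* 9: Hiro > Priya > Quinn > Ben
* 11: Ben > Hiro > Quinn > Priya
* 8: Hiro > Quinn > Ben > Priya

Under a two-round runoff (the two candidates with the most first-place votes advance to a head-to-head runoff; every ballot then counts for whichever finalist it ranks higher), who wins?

Round 1 first-place votes: Priya 0, Hiro 26, Ben 11, Quinn 0. Hiro and Ben advance.
Runoff: Hiro is ranked above Ben on 26 ballots, Ben above Hiro on 11.

Hiro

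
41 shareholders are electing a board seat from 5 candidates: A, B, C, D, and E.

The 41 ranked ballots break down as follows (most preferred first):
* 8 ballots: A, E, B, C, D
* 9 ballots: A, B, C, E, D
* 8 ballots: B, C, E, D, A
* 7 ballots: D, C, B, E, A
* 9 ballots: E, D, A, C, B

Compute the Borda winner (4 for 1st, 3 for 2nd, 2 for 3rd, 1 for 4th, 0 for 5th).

A: 8×4 + 9×4 + 8×0 + 7×0 + 9×2 = 86
B: 8×2 + 9×3 + 8×4 + 7×2 + 9×0 = 89
C: 8×1 + 9×2 + 8×3 + 7×3 + 9×1 = 80
D: 8×0 + 9×0 + 8×1 + 7×4 + 9×3 = 63
E: 8×3 + 9×1 + 8×2 + 7×1 + 9×4 = 92

E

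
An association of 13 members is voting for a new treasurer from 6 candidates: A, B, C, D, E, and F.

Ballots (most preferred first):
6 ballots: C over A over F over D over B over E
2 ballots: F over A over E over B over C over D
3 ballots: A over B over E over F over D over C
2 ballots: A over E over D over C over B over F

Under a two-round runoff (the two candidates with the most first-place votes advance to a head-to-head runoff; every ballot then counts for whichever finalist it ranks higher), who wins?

Round 1 first-place votes: A 5, B 0, C 6, D 0, E 0, F 2. C and A advance.
Runoff: C is ranked above A on 6 ballots, A above C on 7.

A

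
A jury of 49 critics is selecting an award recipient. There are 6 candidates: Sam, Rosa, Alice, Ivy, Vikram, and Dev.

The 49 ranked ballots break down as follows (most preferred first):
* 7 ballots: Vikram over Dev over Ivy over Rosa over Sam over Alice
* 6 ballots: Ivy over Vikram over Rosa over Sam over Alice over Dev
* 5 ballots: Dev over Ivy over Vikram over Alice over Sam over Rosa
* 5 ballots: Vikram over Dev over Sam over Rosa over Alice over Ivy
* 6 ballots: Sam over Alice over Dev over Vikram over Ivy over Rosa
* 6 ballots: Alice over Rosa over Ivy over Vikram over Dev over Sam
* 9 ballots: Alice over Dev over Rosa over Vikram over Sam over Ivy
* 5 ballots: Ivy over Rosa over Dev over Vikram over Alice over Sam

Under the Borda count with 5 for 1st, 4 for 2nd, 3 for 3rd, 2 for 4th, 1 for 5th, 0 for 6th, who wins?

Sam: 7×1 + 6×2 + 5×1 + 5×3 + 6×5 + 6×0 + 9×1 + 5×0 = 78
Rosa: 7×2 + 6×3 + 5×0 + 5×2 + 6×0 + 6×4 + 9×3 + 5×4 = 113
Alice: 7×0 + 6×1 + 5×2 + 5×1 + 6×4 + 6×5 + 9×5 + 5×1 = 125
Ivy: 7×3 + 6×5 + 5×4 + 5×0 + 6×1 + 6×3 + 9×0 + 5×5 = 120
Vikram: 7×5 + 6×4 + 5×3 + 5×5 + 6×2 + 6×2 + 9×2 + 5×2 = 151
Dev: 7×4 + 6×0 + 5×5 + 5×4 + 6×3 + 6×1 + 9×4 + 5×3 = 148

Vikram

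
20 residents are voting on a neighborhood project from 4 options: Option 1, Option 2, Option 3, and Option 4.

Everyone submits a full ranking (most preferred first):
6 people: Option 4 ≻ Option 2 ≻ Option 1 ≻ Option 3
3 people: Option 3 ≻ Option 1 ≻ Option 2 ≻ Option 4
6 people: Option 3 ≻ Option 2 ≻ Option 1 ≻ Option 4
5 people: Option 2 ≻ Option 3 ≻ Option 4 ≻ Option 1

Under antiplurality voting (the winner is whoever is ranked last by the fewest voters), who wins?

Last-place votes: Option 1 5, Option 2 0, Option 3 6, Option 4 9.

Option 2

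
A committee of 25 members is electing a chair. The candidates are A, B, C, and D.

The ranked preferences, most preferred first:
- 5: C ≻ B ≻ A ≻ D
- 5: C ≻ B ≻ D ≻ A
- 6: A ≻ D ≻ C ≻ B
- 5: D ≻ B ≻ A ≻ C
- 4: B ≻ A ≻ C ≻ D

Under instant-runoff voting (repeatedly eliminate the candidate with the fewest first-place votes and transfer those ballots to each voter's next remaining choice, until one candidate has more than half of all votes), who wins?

A

Round 1: A 6, B 4, C 10, D 5. B eliminated.
Round 2: A 10, C 10, D 5. D eliminated.
Round 3: A 15, C 10. A has a majority (≥13).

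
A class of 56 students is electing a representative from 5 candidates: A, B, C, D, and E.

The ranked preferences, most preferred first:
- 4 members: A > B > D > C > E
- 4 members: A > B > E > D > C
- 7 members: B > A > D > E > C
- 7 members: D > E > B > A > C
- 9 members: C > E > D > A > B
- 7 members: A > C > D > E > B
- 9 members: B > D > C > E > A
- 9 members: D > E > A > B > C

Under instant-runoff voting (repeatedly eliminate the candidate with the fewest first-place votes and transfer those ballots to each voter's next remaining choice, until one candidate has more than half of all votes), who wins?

Round 1: A 15, B 16, C 9, D 16, E 0. E eliminated.
Round 2: A 15, B 16, C 9, D 16. C eliminated.
Round 3: A 15, B 16, D 25. A eliminated.
Round 4: B 24, D 32. D has a majority (≥29).

D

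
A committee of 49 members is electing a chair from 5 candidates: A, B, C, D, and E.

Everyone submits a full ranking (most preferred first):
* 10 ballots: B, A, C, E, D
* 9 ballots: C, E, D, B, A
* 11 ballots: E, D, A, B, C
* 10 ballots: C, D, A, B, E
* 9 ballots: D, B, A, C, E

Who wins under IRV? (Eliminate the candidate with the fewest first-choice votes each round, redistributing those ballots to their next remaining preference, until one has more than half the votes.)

Round 1: A 0, B 10, C 19, D 9, E 11. A eliminated.
Round 2: B 10, C 19, D 9, E 11. D eliminated.
Round 3: B 19, C 19, E 11. E eliminated.
Round 4: B 30, C 19. B has a majority (≥25).

B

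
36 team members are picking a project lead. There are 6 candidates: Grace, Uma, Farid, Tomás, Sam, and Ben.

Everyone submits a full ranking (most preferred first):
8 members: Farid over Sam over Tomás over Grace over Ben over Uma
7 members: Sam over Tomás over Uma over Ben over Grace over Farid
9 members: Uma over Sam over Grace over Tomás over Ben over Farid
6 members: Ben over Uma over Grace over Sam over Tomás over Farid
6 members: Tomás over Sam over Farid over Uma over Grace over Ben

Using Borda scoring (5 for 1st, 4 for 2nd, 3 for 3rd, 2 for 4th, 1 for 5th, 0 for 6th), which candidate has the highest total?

Grace: 8×2 + 7×1 + 9×3 + 6×3 + 6×1 = 74
Uma: 8×0 + 7×3 + 9×5 + 6×4 + 6×2 = 102
Farid: 8×5 + 7×0 + 9×0 + 6×0 + 6×3 = 58
Tomás: 8×3 + 7×4 + 9×2 + 6×1 + 6×5 = 106
Sam: 8×4 + 7×5 + 9×4 + 6×2 + 6×4 = 139
Ben: 8×1 + 7×2 + 9×1 + 6×5 + 6×0 = 61

Sam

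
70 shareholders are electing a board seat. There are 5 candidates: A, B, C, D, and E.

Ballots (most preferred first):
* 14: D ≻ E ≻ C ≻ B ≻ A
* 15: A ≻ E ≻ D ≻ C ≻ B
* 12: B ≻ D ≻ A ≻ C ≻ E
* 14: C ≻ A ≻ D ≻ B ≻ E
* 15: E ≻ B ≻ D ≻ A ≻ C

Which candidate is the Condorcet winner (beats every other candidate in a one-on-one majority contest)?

D vs A: 41–29
D vs B: 43–27
D vs C: 56–14
D vs E: 40–30
D beats every other candidate.

D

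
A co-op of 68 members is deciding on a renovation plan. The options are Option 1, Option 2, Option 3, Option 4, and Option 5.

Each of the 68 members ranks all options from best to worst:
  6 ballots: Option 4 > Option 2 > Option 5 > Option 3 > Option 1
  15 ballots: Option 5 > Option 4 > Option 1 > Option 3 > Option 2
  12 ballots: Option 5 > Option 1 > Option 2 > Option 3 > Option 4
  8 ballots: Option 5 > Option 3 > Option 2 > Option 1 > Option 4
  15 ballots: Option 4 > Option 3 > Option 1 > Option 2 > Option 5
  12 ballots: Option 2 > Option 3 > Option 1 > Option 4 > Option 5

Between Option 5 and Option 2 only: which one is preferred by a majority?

Option 5 is ranked above Option 2 on 35 ballots; Option 2 above Option 5 on 33.

Option 5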